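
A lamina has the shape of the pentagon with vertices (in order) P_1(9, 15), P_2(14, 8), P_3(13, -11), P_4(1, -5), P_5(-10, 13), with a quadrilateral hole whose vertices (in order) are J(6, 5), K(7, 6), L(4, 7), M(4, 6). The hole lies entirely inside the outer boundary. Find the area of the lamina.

Outer boundary:
Apply the shoelace (surveyor's) formula: 2A = Σ (x_i·y_{i+1} − x_{i+1}·y_i), indices taken mod 5.
Cross-terms: -138, -258, -54, -37, -267  ⇒  Σ = -754
Area = |Σ|/2 = 377.
Hole:
Apply Gauss's area formula: 2A = Σ (x_i·y_{i+1} − x_{i+1}·y_i), indices taken mod 4.
J→K: (6)(6) − (7)(5) = 1
K→L: (7)(7) − (4)(6) = 25
L→M: (4)(6) − (4)(7) = -4
M→J: (4)(5) − (6)(6) = -16
Σ = 6
Area = |Σ|/2 = 3.
Net area = 377 − 3 = 374.

374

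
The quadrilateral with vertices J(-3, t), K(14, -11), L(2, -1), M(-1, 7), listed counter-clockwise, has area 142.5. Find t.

The doubled signed area Σ (x_i y_{i+1} − x_{i+1} y_i) is linear in t.
With t=0 it equals 75; the coefficient of t is -15 (from the two edges through J).
So -15·t + 75 = 2·142.5 = 285 ⇒ t = -14.

-14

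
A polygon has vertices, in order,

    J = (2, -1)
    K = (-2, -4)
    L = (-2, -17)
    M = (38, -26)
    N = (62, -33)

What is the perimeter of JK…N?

152

|JK| = √((-4)² + (-3)²) = √25 = 5
|KL| = √((0)² + (-13)²) = √169 = 13
|LM| = √((40)² + (-9)²) = √1681 = 41
|MN| = √((24)² + (-7)²) = √625 = 25
|NJ| = √((-60)² + (32)²) = √4624 = 68
Perimeter = 5 + 13 + 41 + 25 + 68 = 152.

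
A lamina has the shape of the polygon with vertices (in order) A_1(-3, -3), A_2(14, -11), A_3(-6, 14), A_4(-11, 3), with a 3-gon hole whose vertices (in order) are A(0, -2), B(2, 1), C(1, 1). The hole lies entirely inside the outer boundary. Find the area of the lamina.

Outer boundary:
Apply the surveyor's formula: 2A = Σ (x_i·y_{i+1} − x_{i+1}·y_i), indices taken mod 4.
A_1→A_2: (-3)(-11) − (14)(-3) = 75
A_2→A_3: (14)(14) − (-6)(-11) = 130
A_3→A_4: (-6)(3) − (-11)(14) = 136
A_4→A_1: (-11)(-3) − (-3)(3) = 42
Σ = 383
Area = |Σ|/2 = 191.5.
Hole:
Apply Gauss's area formula: 2A = Σ (x_i·y_{i+1} − x_{i+1}·y_i), indices taken mod 3.
Cross-terms: 4, 1, -2  ⇒  Σ = 3
Area = |Σ|/2 = 1.5.
Net area = 191.5 − 1.5 = 190.

190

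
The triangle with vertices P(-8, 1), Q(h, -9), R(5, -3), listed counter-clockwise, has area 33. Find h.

8

Write out the shoelace sum; only the two edges meeting at Q involve h:
2·Area = [((-8)·(-9) − h·1) + (h·(-3) − 5·(-9))] + -19
       = -4·h + 98 = 66
⇒ h = 8.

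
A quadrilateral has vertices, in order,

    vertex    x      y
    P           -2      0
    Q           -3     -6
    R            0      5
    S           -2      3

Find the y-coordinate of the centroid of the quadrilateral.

Apply the shoelace (surveyor's) formula. First the cross-terms c_i = x_i·y_{i+1} − x_{i+1}·y_i:
  12, -15, 10, 6  ⇒  2A = 13, A = 6.5.
Then Σ (y_i + y_{i+1})·c_i = 41, so ȳ = 41 / (6·6.5) = 41/39.

41/39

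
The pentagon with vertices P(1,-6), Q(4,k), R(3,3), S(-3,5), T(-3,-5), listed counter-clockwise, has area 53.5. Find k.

3

Write out the shoelace sum; only the two edges meeting at Q involve k:
2·Area = [(1·k − 4·(-6)) + (4·3 − 3·k)] + 77
       = -2·k + 113 = 107
⇒ k = 3.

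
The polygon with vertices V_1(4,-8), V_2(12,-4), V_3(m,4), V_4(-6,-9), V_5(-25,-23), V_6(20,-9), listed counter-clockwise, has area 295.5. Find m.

7

The doubled signed area Σ (x_i y_{i+1} − x_{i+1} y_i) is linear in m.
With m=0 it equals 626; the coefficient of m is -5 (from the two edges through V_3).
So -5·m + 626 = 2·295.5 = 591 ⇒ m = 7.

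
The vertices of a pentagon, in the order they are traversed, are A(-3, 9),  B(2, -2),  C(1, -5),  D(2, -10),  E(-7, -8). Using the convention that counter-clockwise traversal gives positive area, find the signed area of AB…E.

-96.5

Σ = (-12) + (-8) + (0) + (-86) + (-87) = -193
Signed area = Σ/2 = -96.5 (negative ⇒ clockwise traversal).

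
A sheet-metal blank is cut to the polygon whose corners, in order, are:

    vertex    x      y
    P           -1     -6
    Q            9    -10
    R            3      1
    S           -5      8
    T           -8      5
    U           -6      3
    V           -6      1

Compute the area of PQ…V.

113

Σ = (64) + (39) + (29) + (39) + (6) + (12) + (37) = 226
Area = |Σ|/2 = 113.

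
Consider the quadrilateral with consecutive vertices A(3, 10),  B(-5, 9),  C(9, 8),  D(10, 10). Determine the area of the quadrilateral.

Σ = (77) + (-121) + (10) + (70) = 36
Area = |Σ|/2 = 18.

18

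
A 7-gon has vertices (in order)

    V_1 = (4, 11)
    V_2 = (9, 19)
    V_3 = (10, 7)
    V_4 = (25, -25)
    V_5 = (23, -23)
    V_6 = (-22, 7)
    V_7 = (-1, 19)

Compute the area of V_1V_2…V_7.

Apply the surveyor's formula: 2A = Σ (x_i·y_{i+1} − x_{i+1}·y_i), indices taken mod 7.
Σ = (-23) + (-127) + (-425) + (0) + (-345) + (-411) + (-87) = -1418
Area = |Σ|/2 = 709.

709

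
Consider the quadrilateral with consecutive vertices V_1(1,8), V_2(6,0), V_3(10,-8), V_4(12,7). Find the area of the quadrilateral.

79.5

Apply the shoelace formula: 2A = Σ (x_i·y_{i+1} − x_{i+1}·y_i), indices taken mod 4.
Σ = (-48) + (-48) + (166) + (89) = 159
Area = |Σ|/2 = 79.5.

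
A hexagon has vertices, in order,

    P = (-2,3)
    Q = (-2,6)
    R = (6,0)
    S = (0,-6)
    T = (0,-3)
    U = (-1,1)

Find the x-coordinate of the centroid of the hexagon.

55/41

Apply the surveyor's formula. First the cross-terms c_i = x_i·y_{i+1} − x_{i+1}·y_i:
  -6, -36, -36, 0, -3, -1  ⇒  2A = -82, A = -41.
Then Σ (x_i + x_{i+1})·c_i = -330, so x̄ = -330 / (6·(-41)) = 55/41.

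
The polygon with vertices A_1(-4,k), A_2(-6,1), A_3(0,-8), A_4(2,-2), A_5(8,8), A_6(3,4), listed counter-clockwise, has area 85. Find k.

6

The doubled signed area Σ (x_i y_{i+1} − x_{i+1} y_i) is linear in k.
With k=0 it equals 116; the coefficient of k is 9 (from the two edges through A_1).
So 9·k + 116 = 2·85 = 170 ⇒ k = 6.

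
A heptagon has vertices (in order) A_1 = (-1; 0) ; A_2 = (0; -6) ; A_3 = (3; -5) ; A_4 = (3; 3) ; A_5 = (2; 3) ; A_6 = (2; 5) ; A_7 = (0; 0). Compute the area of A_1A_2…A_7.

27.5

Apply Gauss's area formula: 2A = Σ (x_i·y_{i+1} − x_{i+1}·y_i), indices taken mod 7.
Σ = (6) + (18) + (24) + (3) + (4) + (0) + (0) = 55
Area = |Σ|/2 = 27.5.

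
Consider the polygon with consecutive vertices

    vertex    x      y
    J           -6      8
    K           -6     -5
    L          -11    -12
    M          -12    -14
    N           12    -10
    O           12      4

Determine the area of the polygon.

Σ = (78) + (17) + (10) + (288) + (168) + (120) = 681
Area = |Σ|/2 = 340.5.

340.5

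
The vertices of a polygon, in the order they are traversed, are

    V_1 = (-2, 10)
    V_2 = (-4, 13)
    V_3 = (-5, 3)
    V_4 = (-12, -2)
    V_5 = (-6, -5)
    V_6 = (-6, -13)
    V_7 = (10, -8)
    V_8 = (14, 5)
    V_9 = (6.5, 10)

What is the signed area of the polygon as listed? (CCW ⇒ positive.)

V_1→V_2: (-2)(13) − (-4)(10) = 14
V_2→V_3: (-4)(3) − (-5)(13) = 53
V_3→V_4: (-5)(-2) − (-12)(3) = 46
V_4→V_5: (-12)(-5) − (-6)(-2) = 48
V_5→V_6: (-6)(-13) − (-6)(-5) = 48
V_6→V_7: (-6)(-8) − (10)(-13) = 178
V_7→V_8: (10)(5) − (14)(-8) = 162
V_8→V_9: (14)(10) − (6.5)(5) = 107.5
V_9→V_1: (6.5)(10) − (-2)(10) = 85
Σ = 741.5
Signed area = Σ/2 = 370.75 (positive ⇒ counter-clockwise traversal).

370.75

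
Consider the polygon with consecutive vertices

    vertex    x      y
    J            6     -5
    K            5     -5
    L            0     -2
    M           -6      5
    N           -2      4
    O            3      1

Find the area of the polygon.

Apply the shoelace formula: 2A = Σ (x_i·y_{i+1} − x_{i+1}·y_i), indices taken mod 6.
Cross-terms: -5, -10, -12, -14, -14, -21  ⇒  Σ = -76
Area = |Σ|/2 = 38.

38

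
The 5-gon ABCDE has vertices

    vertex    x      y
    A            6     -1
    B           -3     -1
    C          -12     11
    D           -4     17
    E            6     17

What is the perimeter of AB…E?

|AB| = √((-9)² + (0)²) = √81 = 9
|BC| = √((-9)² + (12)²) = √225 = 15
|CD| = √((8)² + (6)²) = √100 = 10
|DE| = √((10)² + (0)²) = √100 = 10
|EA| = √((0)² + (-18)²) = √324 = 18
Perimeter = 9 + 15 + 10 + 10 + 18 = 62.

62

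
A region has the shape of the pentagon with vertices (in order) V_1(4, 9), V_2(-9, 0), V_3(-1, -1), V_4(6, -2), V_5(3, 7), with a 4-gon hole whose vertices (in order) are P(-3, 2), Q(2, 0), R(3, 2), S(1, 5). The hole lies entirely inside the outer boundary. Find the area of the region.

Outer boundary:
Cross-terms: 81, 9, 8, 48, -1  ⇒  Σ = 145
Area = |Σ|/2 = 72.5.
Hole:
Apply the surveyor's formula: 2A = Σ (x_i·y_{i+1} − x_{i+1}·y_i), indices taken mod 4.
Cross-terms: -4, 4, 13, 17  ⇒  Σ = 30
Area = |Σ|/2 = 15.
Net area = 72.5 − 15 = 57.5.

57.5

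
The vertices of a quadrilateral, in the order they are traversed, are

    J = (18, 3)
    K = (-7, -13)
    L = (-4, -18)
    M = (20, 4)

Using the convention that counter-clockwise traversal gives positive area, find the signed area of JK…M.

J→K: (18)(-13) − (-7)(3) = -213
K→L: (-7)(-18) − (-4)(-13) = 74
L→M: (-4)(4) − (20)(-18) = 344
M→J: (20)(3) − (18)(4) = -12
Σ = 193
Signed area = Σ/2 = 96.5 (positive ⇒ counter-clockwise traversal).

96.5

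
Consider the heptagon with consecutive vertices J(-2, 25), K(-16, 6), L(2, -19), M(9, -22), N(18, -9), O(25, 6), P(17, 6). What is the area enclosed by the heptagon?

Cross-terms: 388, 292, 127, 315, 333, 48, 437  ⇒  Σ = 1940
Area = |Σ|/2 = 970.

970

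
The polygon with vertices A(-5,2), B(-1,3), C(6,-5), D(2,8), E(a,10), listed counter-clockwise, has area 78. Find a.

The doubled signed area Σ (x_i y_{i+1} − x_{i+1} y_i) is linear in a.
With a=0 it equals 102; the coefficient of a is -6 (from the two edges through E).
So -6·a + 102 = 2·78 = 156 ⇒ a = -9.

-9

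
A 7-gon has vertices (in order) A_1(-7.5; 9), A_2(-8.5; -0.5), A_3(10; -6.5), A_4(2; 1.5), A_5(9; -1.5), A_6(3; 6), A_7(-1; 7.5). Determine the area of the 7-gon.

Apply the surveyor's formula: 2A = Σ (x_i·y_{i+1} − x_{i+1}·y_i), indices taken mod 7.
Σ = (80.25) + (60.25) + (28) + (-16.5) + (58.5) + (28.5) + (47.25) = 286.25
Area = |Σ|/2 = 143.125.

143.125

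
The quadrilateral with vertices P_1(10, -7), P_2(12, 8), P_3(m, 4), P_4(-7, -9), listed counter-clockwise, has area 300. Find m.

The doubled signed area Σ (x_i y_{i+1} − x_{i+1} y_i) is linear in m.
With m=0 it equals 379; the coefficient of m is -17 (from the two edges through P_3).
So -17·m + 379 = 2·300 = 600 ⇒ m = -13.

-13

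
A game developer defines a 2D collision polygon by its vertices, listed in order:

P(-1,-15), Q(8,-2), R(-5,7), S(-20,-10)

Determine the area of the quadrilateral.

324

Σ = (122) + (46) + (190) + (290) = 648
Area = |Σ|/2 = 324.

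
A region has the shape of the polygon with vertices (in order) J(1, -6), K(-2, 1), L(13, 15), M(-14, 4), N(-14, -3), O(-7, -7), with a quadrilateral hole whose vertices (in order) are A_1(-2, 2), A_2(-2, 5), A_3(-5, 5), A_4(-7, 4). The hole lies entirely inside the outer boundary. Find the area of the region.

207

Outer boundary:
Apply the shoelace (surveyor's) formula: 2A = Σ (x_i·y_{i+1} − x_{i+1}·y_i), indices taken mod 6.
Σ = (-11) + (-43) + (262) + (98) + (77) + (49) = 432
Area = |Σ|/2 = 216.
Hole:
Σ = (-6) + (15) + (15) + (-6) = 18
Area = |Σ|/2 = 9.
Net area = 216 − 9 = 207.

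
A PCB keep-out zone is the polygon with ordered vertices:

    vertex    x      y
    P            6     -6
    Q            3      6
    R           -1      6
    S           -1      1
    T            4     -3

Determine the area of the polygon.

Cross-terms: 54, 24, 5, -1, -6  ⇒  Σ = 76
Area = |Σ|/2 = 38.

38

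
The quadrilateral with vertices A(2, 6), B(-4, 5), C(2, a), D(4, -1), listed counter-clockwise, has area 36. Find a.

-3

The doubled signed area Σ (x_i y_{i+1} − x_{i+1} y_i) is linear in a.
With a=0 it equals 48; the coefficient of a is -8 (from the two edges through C).
So -8·a + 48 = 2·36 = 72 ⇒ a = -3.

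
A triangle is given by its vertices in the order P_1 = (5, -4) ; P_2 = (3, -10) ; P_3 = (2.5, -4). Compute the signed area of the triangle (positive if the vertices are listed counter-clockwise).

-7.5

Apply the shoelace (surveyor's) formula: 2A = Σ (x_i·y_{i+1} − x_{i+1}·y_i), indices taken mod 3.
P_1→P_2: (5)(-10) − (3)(-4) = -38
P_2→P_3: (3)(-4) − (2.5)(-10) = 13
P_3→P_1: (2.5)(-4) − (5)(-4) = 10
Σ = -15
Signed area = Σ/2 = -7.5 (negative ⇒ clockwise traversal).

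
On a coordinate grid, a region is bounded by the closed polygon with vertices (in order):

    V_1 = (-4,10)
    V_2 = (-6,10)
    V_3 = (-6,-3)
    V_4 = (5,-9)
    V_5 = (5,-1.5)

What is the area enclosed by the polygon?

Apply the surveyor's formula: 2A = Σ (x_i·y_{i+1} − x_{i+1}·y_i), indices taken mod 5.
Cross-terms: 20, 78, 69, 37.5, 44  ⇒  Σ = 248.5
Area = |Σ|/2 = 124.25.

124.25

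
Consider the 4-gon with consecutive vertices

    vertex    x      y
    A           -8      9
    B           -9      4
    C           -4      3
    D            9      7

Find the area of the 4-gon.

Apply the surveyor's formula: 2A = Σ (x_i·y_{i+1} − x_{i+1}·y_i), indices taken mod 4.
Σ = (49) + (-11) + (-55) + (137) = 120
Area = |Σ|/2 = 60.

60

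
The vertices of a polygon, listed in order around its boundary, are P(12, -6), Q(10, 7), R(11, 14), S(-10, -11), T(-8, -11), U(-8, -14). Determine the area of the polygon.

244

Apply the surveyor's formula: 2A = Σ (x_i·y_{i+1} − x_{i+1}·y_i), indices taken mod 6.
Cross-terms: 144, 63, 19, 22, 24, 216  ⇒  Σ = 488
Area = |Σ|/2 = 244.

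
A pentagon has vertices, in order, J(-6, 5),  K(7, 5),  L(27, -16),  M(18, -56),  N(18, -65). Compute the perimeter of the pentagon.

166

|JK| = √((13)² + (0)²) = √169 = 13
|KL| = √((20)² + (-21)²) = √841 = 29
|LM| = √((-9)² + (-40)²) = √1681 = 41
|MN| = √((0)² + (-9)²) = √81 = 9
|NJ| = √((-24)² + (70)²) = √5476 = 74
Perimeter = 13 + 29 + 41 + 9 + 74 = 166.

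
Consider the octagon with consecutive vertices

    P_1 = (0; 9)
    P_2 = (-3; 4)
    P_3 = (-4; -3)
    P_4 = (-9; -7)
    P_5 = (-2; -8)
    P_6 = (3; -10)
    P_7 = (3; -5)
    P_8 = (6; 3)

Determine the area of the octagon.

131.5

P_1→P_2: (0)(4) − (-3)(9) = 27
P_2→P_3: (-3)(-3) − (-4)(4) = 25
P_3→P_4: (-4)(-7) − (-9)(-3) = 1
P_4→P_5: (-9)(-8) − (-2)(-7) = 58
P_5→P_6: (-2)(-10) − (3)(-8) = 44
P_6→P_7: (3)(-5) − (3)(-10) = 15
P_7→P_8: (3)(3) − (6)(-5) = 39
P_8→P_1: (6)(9) − (0)(3) = 54
Σ = 263
Area = |Σ|/2 = 131.5.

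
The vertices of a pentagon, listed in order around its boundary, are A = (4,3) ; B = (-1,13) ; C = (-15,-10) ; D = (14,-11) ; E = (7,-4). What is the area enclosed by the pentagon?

Apply the shoelace formula: 2A = Σ (x_i·y_{i+1} − x_{i+1}·y_i), indices taken mod 5.
A→B: (4)(13) − (-1)(3) = 55
B→C: (-1)(-10) − (-15)(13) = 205
C→D: (-15)(-11) − (14)(-10) = 305
D→E: (14)(-4) − (7)(-11) = 21
E→A: (7)(3) − (4)(-4) = 37
Σ = 623
Area = |Σ|/2 = 311.5.

311.5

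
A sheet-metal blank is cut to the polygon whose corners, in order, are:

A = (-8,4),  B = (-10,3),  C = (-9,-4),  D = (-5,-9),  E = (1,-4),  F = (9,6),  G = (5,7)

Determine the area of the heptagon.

Apply the surveyor's formula: 2A = Σ (x_i·y_{i+1} − x_{i+1}·y_i), indices taken mod 7.
A→B: (-8)(3) − (-10)(4) = 16
B→C: (-10)(-4) − (-9)(3) = 67
C→D: (-9)(-9) − (-5)(-4) = 61
D→E: (-5)(-4) − (1)(-9) = 29
E→F: (1)(6) − (9)(-4) = 42
F→G: (9)(7) − (5)(6) = 33
G→A: (5)(4) − (-8)(7) = 76
Σ = 324
Area = |Σ|/2 = 162.

162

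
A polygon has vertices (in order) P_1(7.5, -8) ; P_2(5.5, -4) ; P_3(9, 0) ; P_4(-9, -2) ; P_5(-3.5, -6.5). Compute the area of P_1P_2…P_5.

80.125

Σ = (14) + (36) + (-18) + (51.5) + (76.75) = 160.25
Area = |Σ|/2 = 80.125.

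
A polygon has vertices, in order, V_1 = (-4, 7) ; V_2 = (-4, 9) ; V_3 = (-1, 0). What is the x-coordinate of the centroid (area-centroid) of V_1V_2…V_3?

-3

Apply the surveyor's formula. First the cross-terms c_i = x_i·y_{i+1} − x_{i+1}·y_i:
  -8, 9, -7  ⇒  2A = -6, A = -3.
Then Σ (x_i + x_{i+1})·c_i = 54, so x̄ = 54 / (6·(-3)) = -3.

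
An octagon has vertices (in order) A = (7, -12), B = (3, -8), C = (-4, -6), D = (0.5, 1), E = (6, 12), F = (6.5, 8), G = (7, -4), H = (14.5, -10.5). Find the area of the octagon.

149.5

A→B: (7)(-8) − (3)(-12) = -20
B→C: (3)(-6) − (-4)(-8) = -50
C→D: (-4)(1) − (0.5)(-6) = -1
D→E: (0.5)(12) − (6)(1) = 0
E→F: (6)(8) − (6.5)(12) = -30
F→G: (6.5)(-4) − (7)(8) = -82
G→H: (7)(-10.5) − (14.5)(-4) = -15.5
H→A: (14.5)(-12) − (7)(-10.5) = -100.5
Σ = -299
Area = |Σ|/2 = 149.5.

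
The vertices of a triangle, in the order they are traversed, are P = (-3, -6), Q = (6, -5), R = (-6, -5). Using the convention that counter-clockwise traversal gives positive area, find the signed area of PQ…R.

Apply Gauss's area formula: 2A = Σ (x_i·y_{i+1} − x_{i+1}·y_i), indices taken mod 3.
Σ = (51) + (-60) + (21) = 12
Signed area = Σ/2 = 6 (positive ⇒ counter-clockwise traversal).

6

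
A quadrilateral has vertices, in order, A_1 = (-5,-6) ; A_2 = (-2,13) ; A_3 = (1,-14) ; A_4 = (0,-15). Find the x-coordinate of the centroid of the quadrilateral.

Apply the surveyor's formula. First the cross-terms c_i = x_i·y_{i+1} − x_{i+1}·y_i:
  -77, 15, -15, -75  ⇒  2A = -152, A = -76.
Then Σ (x_i + x_{i+1})·c_i = 884, so x̄ = 884 / (6·(-76)) = -221/114.

-221/114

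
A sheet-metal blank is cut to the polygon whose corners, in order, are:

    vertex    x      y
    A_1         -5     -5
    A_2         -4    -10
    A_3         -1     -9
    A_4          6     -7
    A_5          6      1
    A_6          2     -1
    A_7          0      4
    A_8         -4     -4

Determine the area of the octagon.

90.5

Σ = (30) + (26) + (61) + (48) + (-8) + (8) + (16) + (0) = 181
Area = |Σ|/2 = 90.5.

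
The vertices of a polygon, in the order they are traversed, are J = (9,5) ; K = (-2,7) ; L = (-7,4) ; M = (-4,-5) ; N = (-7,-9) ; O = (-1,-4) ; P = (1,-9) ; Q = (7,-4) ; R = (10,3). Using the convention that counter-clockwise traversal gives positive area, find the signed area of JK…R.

Apply the surveyor's formula: 2A = Σ (x_i·y_{i+1} − x_{i+1}·y_i), indices taken mod 9.
J→K: (9)(7) − (-2)(5) = 73
K→L: (-2)(4) − (-7)(7) = 41
L→M: (-7)(-5) − (-4)(4) = 51
M→N: (-4)(-9) − (-7)(-5) = 1
N→O: (-7)(-4) − (-1)(-9) = 19
O→P: (-1)(-9) − (1)(-4) = 13
P→Q: (1)(-4) − (7)(-9) = 59
Q→R: (7)(3) − (10)(-4) = 61
R→J: (10)(5) − (9)(3) = 23
Σ = 341
Signed area = Σ/2 = 170.5 (positive ⇒ counter-clockwise traversal).

170.5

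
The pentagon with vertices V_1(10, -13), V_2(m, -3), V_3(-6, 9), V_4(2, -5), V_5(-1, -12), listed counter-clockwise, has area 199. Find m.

15

The doubled signed area Σ (x_i y_{i+1} − x_{i+1} y_i) is linear in m.
With m=0 it equals 68; the coefficient of m is 22 (from the two edges through V_2).
So 22·m + 68 = 2·199 = 398 ⇒ m = 15.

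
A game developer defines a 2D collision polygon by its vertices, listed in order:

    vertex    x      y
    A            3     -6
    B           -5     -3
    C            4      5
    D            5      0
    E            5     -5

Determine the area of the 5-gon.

Cross-terms: -39, -13, -25, -25, -15  ⇒  Σ = -117
Area = |Σ|/2 = 58.5.

58.5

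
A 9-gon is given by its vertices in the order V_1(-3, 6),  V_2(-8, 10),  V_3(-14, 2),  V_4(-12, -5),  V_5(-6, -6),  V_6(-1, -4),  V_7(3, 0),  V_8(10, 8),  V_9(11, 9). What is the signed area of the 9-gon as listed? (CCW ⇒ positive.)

213.5

Apply the surveyor's formula: 2A = Σ (x_i·y_{i+1} − x_{i+1}·y_i), indices taken mod 9.
Σ = (18) + (124) + (94) + (42) + (18) + (12) + (24) + (2) + (93) = 427
Signed area = Σ/2 = 213.5 (positive ⇒ counter-clockwise traversal).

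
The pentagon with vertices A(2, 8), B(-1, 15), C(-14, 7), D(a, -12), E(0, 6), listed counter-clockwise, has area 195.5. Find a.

6

Write out the shoelace sum; only the two edges meeting at D involve a:
2·Area = [((-14)·(-12) − a·7) + (a·6 − 0·(-12))] + 229
       = -1·a + 397 = 391
⇒ a = 6.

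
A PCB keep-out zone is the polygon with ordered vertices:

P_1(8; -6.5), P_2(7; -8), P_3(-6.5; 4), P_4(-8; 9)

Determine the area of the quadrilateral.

Apply the shoelace formula: 2A = Σ (x_i·y_{i+1} − x_{i+1}·y_i), indices taken mod 4.
P_1→P_2: (8)(-8) − (7)(-6.5) = -18.5
P_2→P_3: (7)(4) − (-6.5)(-8) = -24
P_3→P_4: (-6.5)(9) − (-8)(4) = -26.5
P_4→P_1: (-8)(-6.5) − (8)(9) = -20
Σ = -89
Area = |Σ|/2 = 44.5.

44.5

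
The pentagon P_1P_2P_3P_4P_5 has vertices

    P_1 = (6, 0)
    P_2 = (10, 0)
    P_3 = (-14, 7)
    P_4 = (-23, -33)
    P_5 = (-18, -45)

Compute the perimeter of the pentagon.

|P_1P_2| = √((4)² + (0)²) = √16 = 4
|P_2P_3| = √((-24)² + (7)²) = √625 = 25
|P_3P_4| = √((-9)² + (-40)²) = √1681 = 41
|P_4P_5| = √((5)² + (-12)²) = √169 = 13
|P_5P_1| = √((24)² + (45)²) = √2601 = 51
Perimeter = 4 + 25 + 41 + 13 + 51 = 134.

134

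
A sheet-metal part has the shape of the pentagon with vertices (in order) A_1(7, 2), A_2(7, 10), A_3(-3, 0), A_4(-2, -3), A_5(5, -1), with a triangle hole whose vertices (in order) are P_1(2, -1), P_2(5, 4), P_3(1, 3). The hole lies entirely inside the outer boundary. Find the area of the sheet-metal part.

56

Outer boundary:
Apply Gauss's area formula: 2A = Σ (x_i·y_{i+1} − x_{i+1}·y_i), indices taken mod 5.
Σ = (56) + (30) + (9) + (17) + (17) = 129
Area = |Σ|/2 = 64.5.
Hole:
Apply the surveyor's formula: 2A = Σ (x_i·y_{i+1} − x_{i+1}·y_i), indices taken mod 3.
Σ = (13) + (11) + (-7) = 17
Area = |Σ|/2 = 8.5.
Net area = 64.5 − 8.5 = 56.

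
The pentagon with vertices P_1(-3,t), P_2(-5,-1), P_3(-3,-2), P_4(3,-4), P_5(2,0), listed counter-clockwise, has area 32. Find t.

Write out the shoelace sum; only the two edges meeting at P_1 involve t:
2·Area = [(2·t − (-3)·0) + ((-3)·(-1) − (-5)·t)] + 33
       = 7·t + 36 = 64
⇒ t = 4.

4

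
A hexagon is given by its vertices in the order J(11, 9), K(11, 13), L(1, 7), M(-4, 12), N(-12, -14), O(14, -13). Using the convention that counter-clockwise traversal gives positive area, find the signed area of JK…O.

484.5

Σ = (44) + (64) + (40) + (200) + (352) + (269) = 969
Signed area = Σ/2 = 484.5 (positive ⇒ counter-clockwise traversal).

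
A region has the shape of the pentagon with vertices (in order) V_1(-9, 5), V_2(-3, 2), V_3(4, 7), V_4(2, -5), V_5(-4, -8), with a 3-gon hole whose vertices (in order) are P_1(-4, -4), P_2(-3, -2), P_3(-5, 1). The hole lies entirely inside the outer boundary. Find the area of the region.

93.5

Outer boundary:
Cross-terms: -3, -29, -34, -36, -92  ⇒  Σ = -194
Area = |Σ|/2 = 97.
Hole:
Apply the shoelace (surveyor's) formula: 2A = Σ (x_i·y_{i+1} − x_{i+1}·y_i), indices taken mod 3.
Σ = (-4) + (-13) + (24) = 7
Area = |Σ|/2 = 3.5.
Net area = 97 − 3.5 = 93.5.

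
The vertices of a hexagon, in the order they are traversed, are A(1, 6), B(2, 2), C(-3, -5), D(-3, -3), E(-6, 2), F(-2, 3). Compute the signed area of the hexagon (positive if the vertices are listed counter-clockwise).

-36.5

Apply the shoelace formula: 2A = Σ (x_i·y_{i+1} − x_{i+1}·y_i), indices taken mod 6.
A→B: (1)(2) − (2)(6) = -10
B→C: (2)(-5) − (-3)(2) = -4
C→D: (-3)(-3) − (-3)(-5) = -6
D→E: (-3)(2) − (-6)(-3) = -24
E→F: (-6)(3) − (-2)(2) = -14
F→A: (-2)(6) − (1)(3) = -15
Σ = -73
Signed area = Σ/2 = -36.5 (negative ⇒ clockwise traversal).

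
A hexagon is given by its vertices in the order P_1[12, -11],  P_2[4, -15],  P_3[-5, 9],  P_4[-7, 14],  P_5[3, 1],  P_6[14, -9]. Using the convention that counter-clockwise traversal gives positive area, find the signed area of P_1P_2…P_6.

-159

Apply the shoelace formula: 2A = Σ (x_i·y_{i+1} − x_{i+1}·y_i), indices taken mod 6.
Σ = (-136) + (-39) + (-7) + (-49) + (-41) + (-46) = -318
Signed area = Σ/2 = -159 (negative ⇒ clockwise traversal).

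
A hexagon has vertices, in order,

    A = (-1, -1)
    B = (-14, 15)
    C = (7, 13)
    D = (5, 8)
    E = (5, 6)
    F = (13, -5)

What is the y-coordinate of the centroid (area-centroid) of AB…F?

Apply the shoelace formula. First the cross-terms c_i = x_i·y_{i+1} − x_{i+1}·y_i:
  -29, -287, -9, -10, -103, -18  ⇒  2A = -456, A = -228.
Then Σ (y_i + y_{i+1})·c_i = -8766, so ȳ = -8766 / (6·(-228)) = 487/76.

487/76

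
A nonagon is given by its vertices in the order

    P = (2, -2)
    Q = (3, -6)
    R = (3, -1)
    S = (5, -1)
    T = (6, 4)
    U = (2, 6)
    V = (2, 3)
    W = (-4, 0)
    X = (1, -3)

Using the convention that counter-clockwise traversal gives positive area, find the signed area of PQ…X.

Apply the shoelace formula: 2A = Σ (x_i·y_{i+1} − x_{i+1}·y_i), indices taken mod 9.
Σ = (-6) + (15) + (2) + (26) + (28) + (-6) + (12) + (12) + (4) = 87
Signed area = Σ/2 = 43.5 (positive ⇒ counter-clockwise traversal).

43.5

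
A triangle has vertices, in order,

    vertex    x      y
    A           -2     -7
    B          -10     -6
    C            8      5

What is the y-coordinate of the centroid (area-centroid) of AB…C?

Apply the surveyor's formula. First the cross-terms c_i = x_i·y_{i+1} − x_{i+1}·y_i:
  -58, -2, -46  ⇒  2A = -106, A = -53.
Then Σ (y_i + y_{i+1})·c_i = 848, so ȳ = 848 / (6·(-53)) = -8/3.

-8/3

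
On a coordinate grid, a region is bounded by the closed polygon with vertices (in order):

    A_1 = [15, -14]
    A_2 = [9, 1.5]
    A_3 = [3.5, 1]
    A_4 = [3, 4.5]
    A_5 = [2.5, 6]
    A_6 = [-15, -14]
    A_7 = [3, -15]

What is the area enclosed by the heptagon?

Cross-terms: 148.5, 3.75, 12.75, 6.75, 55, 267, 183  ⇒  Σ = 676.75
Area = |Σ|/2 = 338.375.

338.375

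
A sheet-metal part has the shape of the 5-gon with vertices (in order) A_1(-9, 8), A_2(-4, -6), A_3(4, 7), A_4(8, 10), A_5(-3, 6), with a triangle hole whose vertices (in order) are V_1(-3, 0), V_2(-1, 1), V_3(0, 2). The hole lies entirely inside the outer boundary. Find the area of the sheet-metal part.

86.5

Outer boundary:
Apply Gauss's area formula: 2A = Σ (x_i·y_{i+1} − x_{i+1}·y_i), indices taken mod 5.
Σ = (86) + (-4) + (-16) + (78) + (30) = 174
Area = |Σ|/2 = 87.
Hole:
Σ = (-3) + (-2) + (6) = 1
Area = |Σ|/2 = 0.5.
Net area = 87 − 0.5 = 86.5.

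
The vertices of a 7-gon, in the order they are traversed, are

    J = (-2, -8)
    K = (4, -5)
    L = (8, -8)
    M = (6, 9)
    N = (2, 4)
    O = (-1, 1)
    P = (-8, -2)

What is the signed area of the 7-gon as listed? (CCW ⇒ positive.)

126

Apply the shoelace (surveyor's) formula: 2A = Σ (x_i·y_{i+1} − x_{i+1}·y_i), indices taken mod 7.
Σ = (42) + (8) + (120) + (6) + (6) + (10) + (60) = 252
Signed area = Σ/2 = 126 (positive ⇒ counter-clockwise traversal).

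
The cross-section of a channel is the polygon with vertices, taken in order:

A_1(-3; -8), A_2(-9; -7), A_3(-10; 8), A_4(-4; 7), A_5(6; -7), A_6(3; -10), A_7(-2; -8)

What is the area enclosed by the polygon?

168

Apply Gauss's area formula: 2A = Σ (x_i·y_{i+1} − x_{i+1}·y_i), indices taken mod 7.
Σ = (-51) + (-142) + (-38) + (-14) + (-39) + (-44) + (-8) = -336
Area = |Σ|/2 = 168.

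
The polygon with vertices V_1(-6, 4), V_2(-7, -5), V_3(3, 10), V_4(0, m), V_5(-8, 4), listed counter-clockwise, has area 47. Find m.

9

Write out the shoelace sum; only the two edges meeting at V_4 involve m:
2·Area = [(3·m − 0·10) + (0·4 − (-8)·m)] + -5
       = 11·m + -5 = 94
⇒ m = 9.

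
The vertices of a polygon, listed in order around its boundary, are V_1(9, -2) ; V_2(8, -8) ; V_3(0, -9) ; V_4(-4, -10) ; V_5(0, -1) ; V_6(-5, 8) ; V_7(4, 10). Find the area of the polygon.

172.5

Σ = (-56) + (-72) + (-36) + (4) + (-5) + (-82) + (-98) = -345
Area = |Σ|/2 = 172.5.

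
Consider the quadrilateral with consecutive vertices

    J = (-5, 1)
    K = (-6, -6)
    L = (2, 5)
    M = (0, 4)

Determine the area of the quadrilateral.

23

Σ = (36) + (-18) + (8) + (20) = 46
Area = |Σ|/2 = 23.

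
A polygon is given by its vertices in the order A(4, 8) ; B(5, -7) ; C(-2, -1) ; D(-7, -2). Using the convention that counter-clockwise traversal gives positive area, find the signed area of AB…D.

Apply the shoelace formula: 2A = Σ (x_i·y_{i+1} − x_{i+1}·y_i), indices taken mod 4.
Σ = (-68) + (-19) + (-3) + (-48) = -138
Signed area = Σ/2 = -69 (negative ⇒ clockwise traversal).

-69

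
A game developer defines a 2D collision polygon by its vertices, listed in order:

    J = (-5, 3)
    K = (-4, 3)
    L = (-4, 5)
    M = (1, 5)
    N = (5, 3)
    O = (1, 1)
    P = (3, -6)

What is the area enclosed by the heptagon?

Σ = (-3) + (-8) + (-25) + (-22) + (2) + (-9) + (-21) = -86
Area = |Σ|/2 = 43.

43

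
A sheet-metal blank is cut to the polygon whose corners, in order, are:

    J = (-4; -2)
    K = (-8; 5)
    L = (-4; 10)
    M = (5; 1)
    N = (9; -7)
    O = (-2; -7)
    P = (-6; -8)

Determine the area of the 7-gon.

158.5

Σ = (-36) + (-60) + (-54) + (-44) + (-77) + (-26) + (-20) = -317
Area = |Σ|/2 = 158.5.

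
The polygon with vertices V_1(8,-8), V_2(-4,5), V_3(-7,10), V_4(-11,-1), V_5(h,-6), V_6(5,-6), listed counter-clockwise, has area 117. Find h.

-2

Write out the shoelace sum; only the two edges meeting at V_5 involve h:
2·Area = [((-11)·(-6) − h·(-1)) + (h·(-6) − 5·(-6))] + 128
       = -5·h + 224 = 234
⇒ h = -2.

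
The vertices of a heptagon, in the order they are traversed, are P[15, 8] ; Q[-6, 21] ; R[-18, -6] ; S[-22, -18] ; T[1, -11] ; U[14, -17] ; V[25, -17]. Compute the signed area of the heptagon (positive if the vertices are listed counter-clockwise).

1004

Σ = (363) + (414) + (192) + (260) + (137) + (187) + (455) = 2008
Signed area = Σ/2 = 1004 (positive ⇒ counter-clockwise traversal).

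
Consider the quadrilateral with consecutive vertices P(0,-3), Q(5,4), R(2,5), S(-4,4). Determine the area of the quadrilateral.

Σ = (15) + (17) + (28) + (12) = 72
Area = |Σ|/2 = 36.

36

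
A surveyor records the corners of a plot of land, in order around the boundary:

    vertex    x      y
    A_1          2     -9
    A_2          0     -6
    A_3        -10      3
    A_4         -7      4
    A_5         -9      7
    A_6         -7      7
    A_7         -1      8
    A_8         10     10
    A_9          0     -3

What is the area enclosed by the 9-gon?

Apply the shoelace (surveyor's) formula: 2A = Σ (x_i·y_{i+1} − x_{i+1}·y_i), indices taken mod 9.
Σ = (-12) + (-60) + (-19) + (-13) + (-14) + (-49) + (-90) + (-30) + (6) = -281
Area = |Σ|/2 = 140.5.

140.5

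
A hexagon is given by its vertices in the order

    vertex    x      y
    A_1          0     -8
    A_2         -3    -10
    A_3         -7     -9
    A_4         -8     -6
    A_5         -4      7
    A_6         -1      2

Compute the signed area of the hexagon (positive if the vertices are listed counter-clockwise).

Apply the shoelace (surveyor's) formula: 2A = Σ (x_i·y_{i+1} − x_{i+1}·y_i), indices taken mod 6.
Σ = (-24) + (-43) + (-30) + (-80) + (-1) + (8) = -170
Signed area = Σ/2 = -85 (negative ⇒ clockwise traversal).

-85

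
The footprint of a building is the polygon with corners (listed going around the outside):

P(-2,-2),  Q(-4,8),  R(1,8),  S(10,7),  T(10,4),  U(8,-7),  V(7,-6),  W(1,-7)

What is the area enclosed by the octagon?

Apply the shoelace formula: 2A = Σ (x_i·y_{i+1} − x_{i+1}·y_i), indices taken mod 8.
Σ = (-24) + (-40) + (-73) + (-30) + (-102) + (1) + (-43) + (-16) = -327
Area = |Σ|/2 = 163.5.

163.5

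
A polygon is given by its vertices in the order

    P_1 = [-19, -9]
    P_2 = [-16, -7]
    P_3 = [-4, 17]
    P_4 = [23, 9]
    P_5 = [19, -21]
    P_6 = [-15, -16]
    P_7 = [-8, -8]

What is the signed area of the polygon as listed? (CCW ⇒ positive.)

Apply Gauss's area formula: 2A = Σ (x_i·y_{i+1} − x_{i+1}·y_i), indices taken mod 7.
P_1→P_2: (-19)(-7) − (-16)(-9) = -11
P_2→P_3: (-16)(17) − (-4)(-7) = -300
P_3→P_4: (-4)(9) − (23)(17) = -427
P_4→P_5: (23)(-21) − (19)(9) = -654
P_5→P_6: (19)(-16) − (-15)(-21) = -619
P_6→P_7: (-15)(-8) − (-8)(-16) = -8
P_7→P_1: (-8)(-9) − (-19)(-8) = -80
Σ = -2099
Signed area = Σ/2 = -1049.5 (negative ⇒ clockwise traversal).

-1049.5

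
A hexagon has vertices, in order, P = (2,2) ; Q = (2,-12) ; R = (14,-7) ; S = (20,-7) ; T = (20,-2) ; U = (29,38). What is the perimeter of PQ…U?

124

|PQ| = √((0)² + (-14)²) = √196 = 14
|QR| = √((12)² + (5)²) = √169 = 13
|RS| = √((6)² + (0)²) = √36 = 6
|ST| = √((0)² + (5)²) = √25 = 5
|TU| = √((9)² + (40)²) = √1681 = 41
|UP| = √((-27)² + (-36)²) = √2025 = 45
Perimeter = 14 + 13 + 6 + 5 + 41 + 45 = 124.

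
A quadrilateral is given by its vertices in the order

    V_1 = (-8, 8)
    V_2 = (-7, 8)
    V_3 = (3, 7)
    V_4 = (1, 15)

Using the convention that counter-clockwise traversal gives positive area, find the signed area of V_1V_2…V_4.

42.5

Σ = (-8) + (-73) + (38) + (128) = 85
Signed area = Σ/2 = 42.5 (positive ⇒ counter-clockwise traversal).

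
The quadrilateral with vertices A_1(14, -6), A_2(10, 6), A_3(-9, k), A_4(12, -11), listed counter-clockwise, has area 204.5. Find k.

-15

Write out the shoelace sum; only the two edges meeting at A_3 involve k:
2·Area = [(10·k − (-9)·6) + ((-9)·(-11) − 12·k)] + 226
       = -2·k + 379 = 409
⇒ k = -15.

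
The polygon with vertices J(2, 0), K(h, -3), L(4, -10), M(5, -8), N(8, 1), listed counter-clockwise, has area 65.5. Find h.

Write out the shoelace sum; only the two edges meeting at K involve h:
2·Area = [(2·(-3) − h·0) + (h·(-10) − 4·(-3))] + 85
       = -10·h + 91 = 131
⇒ h = -4.

-4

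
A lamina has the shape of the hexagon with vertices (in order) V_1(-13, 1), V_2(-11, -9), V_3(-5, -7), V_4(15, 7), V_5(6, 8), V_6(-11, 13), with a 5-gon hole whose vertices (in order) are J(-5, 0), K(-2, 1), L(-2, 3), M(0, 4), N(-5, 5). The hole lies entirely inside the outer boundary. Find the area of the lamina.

Outer boundary:
Apply Gauss's area formula: 2A = Σ (x_i·y_{i+1} − x_{i+1}·y_i), indices taken mod 6.
Σ = (128) + (32) + (70) + (78) + (166) + (158) = 632
Area = |Σ|/2 = 316.
Hole:
Apply the shoelace formula: 2A = Σ (x_i·y_{i+1} − x_{i+1}·y_i), indices taken mod 5.
Σ = (-5) + (-4) + (-8) + (20) + (25) = 28
Area = |Σ|/2 = 14.
Net area = 316 − 14 = 302.

302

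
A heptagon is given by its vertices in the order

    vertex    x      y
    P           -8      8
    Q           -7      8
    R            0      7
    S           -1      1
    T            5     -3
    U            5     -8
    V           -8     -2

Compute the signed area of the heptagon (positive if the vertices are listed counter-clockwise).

Apply the surveyor's formula: 2A = Σ (x_i·y_{i+1} − x_{i+1}·y_i), indices taken mod 7.
Σ = (-8) + (-49) + (7) + (-2) + (-25) + (-74) + (-80) = -231
Signed area = Σ/2 = -115.5 (negative ⇒ clockwise traversal).

-115.5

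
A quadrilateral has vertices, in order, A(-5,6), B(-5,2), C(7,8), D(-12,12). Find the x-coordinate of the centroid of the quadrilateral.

-502/201

Apply Gauss's area formula. First the cross-terms c_i = x_i·y_{i+1} − x_{i+1}·y_i:
  20, -54, 180, -12  ⇒  2A = 134, A = 67.
Then Σ (x_i + x_{i+1})·c_i = -1004, so x̄ = -1004 / (6·67) = -502/201.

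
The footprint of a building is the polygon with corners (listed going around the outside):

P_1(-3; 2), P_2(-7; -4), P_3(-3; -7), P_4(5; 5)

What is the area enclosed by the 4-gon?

54

Apply the shoelace formula: 2A = Σ (x_i·y_{i+1} − x_{i+1}·y_i), indices taken mod 4.
Σ = (26) + (37) + (20) + (25) = 108
Area = |Σ|/2 = 54.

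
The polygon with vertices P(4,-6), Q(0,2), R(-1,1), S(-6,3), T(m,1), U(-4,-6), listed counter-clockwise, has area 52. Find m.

-5

The doubled signed area Σ (x_i y_{i+1} − x_{i+1} y_i) is linear in m.
With m=0 it equals 59; the coefficient of m is -9 (from the two edges through T).
So -9·m + 59 = 2·52 = 104 ⇒ m = -5.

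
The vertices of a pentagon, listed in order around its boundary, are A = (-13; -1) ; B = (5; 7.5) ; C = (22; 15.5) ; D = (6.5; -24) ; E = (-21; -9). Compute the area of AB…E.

Apply the shoelace formula: 2A = Σ (x_i·y_{i+1} − x_{i+1}·y_i), indices taken mod 5.
A→B: (-13)(7.5) − (5)(-1) = -92.5
B→C: (5)(15.5) − (22)(7.5) = -87.5
C→D: (22)(-24) − (6.5)(15.5) = -628.75
D→E: (6.5)(-9) − (-21)(-24) = -562.5
E→A: (-21)(-1) − (-13)(-9) = -96
Σ = -1467.25
Area = |Σ|/2 = 733.625.

733.625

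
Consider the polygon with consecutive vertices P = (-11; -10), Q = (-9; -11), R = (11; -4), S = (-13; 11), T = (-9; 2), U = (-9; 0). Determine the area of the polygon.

Apply the shoelace formula: 2A = Σ (x_i·y_{i+1} − x_{i+1}·y_i), indices taken mod 6.
Σ = (31) + (157) + (69) + (73) + (18) + (90) = 438
Area = |Σ|/2 = 219.

219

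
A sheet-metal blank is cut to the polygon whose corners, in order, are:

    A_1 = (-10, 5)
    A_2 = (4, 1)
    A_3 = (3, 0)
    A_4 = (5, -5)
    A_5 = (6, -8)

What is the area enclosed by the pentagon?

54

Σ = (-30) + (-3) + (-15) + (-10) + (-50) = -108
Area = |Σ|/2 = 54.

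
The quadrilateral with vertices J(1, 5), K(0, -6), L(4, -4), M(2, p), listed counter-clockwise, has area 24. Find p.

The doubled signed area Σ (x_i y_{i+1} − x_{i+1} y_i) is linear in p.
With p=0 it equals 36; the coefficient of p is 3 (from the two edges through M).
So 3·p + 36 = 2·24 = 48 ⇒ p = 4.

4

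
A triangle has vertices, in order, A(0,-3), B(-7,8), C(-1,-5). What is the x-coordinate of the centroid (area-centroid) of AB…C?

Apply the shoelace formula. First the cross-terms c_i = x_i·y_{i+1} − x_{i+1}·y_i:
  -21, 43, 3  ⇒  2A = 25, A = 12.5.
Then Σ (x_i + x_{i+1})·c_i = -200, so x̄ = -200 / (6·12.5) = -8/3.

-8/3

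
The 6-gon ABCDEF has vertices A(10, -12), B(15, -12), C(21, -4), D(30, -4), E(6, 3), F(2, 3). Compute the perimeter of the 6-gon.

70

|AB| = √((5)² + (0)²) = √25 = 5
|BC| = √((6)² + (8)²) = √100 = 10
|CD| = √((9)² + (0)²) = √81 = 9
|DE| = √((-24)² + (7)²) = √625 = 25
|EF| = √((-4)² + (0)²) = √16 = 4
|FA| = √((8)² + (-15)²) = √289 = 17
Perimeter = 5 + 10 + 9 + 25 + 4 + 17 = 70.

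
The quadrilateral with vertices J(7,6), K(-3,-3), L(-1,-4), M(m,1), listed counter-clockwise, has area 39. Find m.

Write out the shoelace sum; only the two edges meeting at M involve m:
2·Area = [((-1)·1 − m·(-4)) + (m·6 − 7·1)] + 6
       = 10·m + -2 = 78
⇒ m = 8.

8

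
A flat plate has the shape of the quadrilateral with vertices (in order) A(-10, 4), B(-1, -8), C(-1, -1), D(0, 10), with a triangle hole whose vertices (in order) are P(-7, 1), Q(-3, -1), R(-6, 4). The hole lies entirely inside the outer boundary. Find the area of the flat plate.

76.5

Outer boundary:
Apply the shoelace (surveyor's) formula: 2A = Σ (x_i·y_{i+1} − x_{i+1}·y_i), indices taken mod 4.
Σ = (84) + (-7) + (-10) + (100) = 167
Area = |Σ|/2 = 83.5.
Hole:
Apply the shoelace formula: 2A = Σ (x_i·y_{i+1} − x_{i+1}·y_i), indices taken mod 3.
Σ = (10) + (-18) + (22) = 14
Area = |Σ|/2 = 7.
Net area = 83.5 − 7 = 76.5.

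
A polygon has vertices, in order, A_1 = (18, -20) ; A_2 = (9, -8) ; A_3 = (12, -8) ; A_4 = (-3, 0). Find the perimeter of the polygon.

64

|A_1A_2| = √((-9)² + (12)²) = √225 = 15
|A_2A_3| = √((3)² + (0)²) = √9 = 3
|A_3A_4| = √((-15)² + (8)²) = √289 = 17
|A_4A_1| = √((21)² + (-20)²) = √841 = 29
Perimeter = 15 + 3 + 17 + 29 = 64.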